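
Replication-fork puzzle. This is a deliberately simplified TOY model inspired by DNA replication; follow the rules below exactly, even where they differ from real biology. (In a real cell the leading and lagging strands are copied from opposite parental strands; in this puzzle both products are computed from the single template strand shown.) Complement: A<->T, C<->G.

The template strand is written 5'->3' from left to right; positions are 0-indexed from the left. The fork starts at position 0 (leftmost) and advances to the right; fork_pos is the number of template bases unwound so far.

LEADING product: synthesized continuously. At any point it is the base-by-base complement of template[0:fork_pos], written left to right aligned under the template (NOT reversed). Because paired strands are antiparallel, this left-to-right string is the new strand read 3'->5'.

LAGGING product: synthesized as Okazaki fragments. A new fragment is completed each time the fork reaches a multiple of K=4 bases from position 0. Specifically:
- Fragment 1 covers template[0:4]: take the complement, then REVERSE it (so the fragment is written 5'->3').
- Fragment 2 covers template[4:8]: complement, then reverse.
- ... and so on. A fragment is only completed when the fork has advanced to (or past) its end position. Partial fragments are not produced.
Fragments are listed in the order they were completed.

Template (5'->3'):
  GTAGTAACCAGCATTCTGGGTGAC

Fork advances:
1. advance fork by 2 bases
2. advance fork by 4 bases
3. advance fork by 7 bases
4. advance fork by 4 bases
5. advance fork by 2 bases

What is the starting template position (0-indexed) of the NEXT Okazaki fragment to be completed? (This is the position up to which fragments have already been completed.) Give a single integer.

Answer: 16

Derivation:
Step 1: advance 2 -> fork_pos = 0 + 2 = 2. Next multiple of 4 is 4 (not reached); still 0 fragment(s).
Step 2: advance 4 -> fork_pos = 2 + 4 = 6. Reached multiple(s) of 4: 4 -> fragment 1 completed (1 total).
Step 3: advance 7 -> fork_pos = 6 + 7 = 13. Reached multiple(s) of 4: 8, 12 -> fragments 2-3 completed (3 total).
Step 4: advance 4 -> fork_pos = 13 + 4 = 17. Reached multiple(s) of 4: 16 -> fragment 4 completed (4 total).
Step 5: advance 2 -> fork_pos = 17 + 2 = 19. Next multiple of 4 is 20 (not reached); still 4 fragment(s).
4 fragment(s) completed, covering template[0:16] (4 x 4 = 16). The next fragment, fragment 5, covers template[16:20], so it starts at position 16.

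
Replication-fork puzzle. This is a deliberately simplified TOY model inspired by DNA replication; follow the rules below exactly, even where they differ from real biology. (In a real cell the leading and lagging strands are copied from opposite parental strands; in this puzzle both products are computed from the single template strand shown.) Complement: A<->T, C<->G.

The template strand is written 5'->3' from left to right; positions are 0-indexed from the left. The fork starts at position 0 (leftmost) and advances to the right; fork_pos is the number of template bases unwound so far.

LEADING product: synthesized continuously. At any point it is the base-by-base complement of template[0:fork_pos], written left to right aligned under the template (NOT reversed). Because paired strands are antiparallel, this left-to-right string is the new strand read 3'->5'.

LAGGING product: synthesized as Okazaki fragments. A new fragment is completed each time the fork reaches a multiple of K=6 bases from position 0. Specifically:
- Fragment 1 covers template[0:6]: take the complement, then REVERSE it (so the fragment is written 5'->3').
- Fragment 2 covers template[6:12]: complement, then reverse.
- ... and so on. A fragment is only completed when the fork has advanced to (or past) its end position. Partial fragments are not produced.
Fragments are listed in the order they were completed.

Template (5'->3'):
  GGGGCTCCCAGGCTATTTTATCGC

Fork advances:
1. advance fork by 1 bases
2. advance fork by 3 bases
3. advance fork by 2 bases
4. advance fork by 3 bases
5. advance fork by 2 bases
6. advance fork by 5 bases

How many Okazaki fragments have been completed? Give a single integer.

Answer: 2

Derivation:
Step 1: advance 1 -> fork_pos = 0 + 1 = 1. Next multiple of 6 is 6 (not reached); still 0 fragment(s).
Step 2: advance 3 -> fork_pos = 1 + 3 = 4. Next multiple of 6 is 6 (not reached); still 0 fragment(s).
Step 3: advance 2 -> fork_pos = 4 + 2 = 6. Reached multiple(s) of 6: 6 -> fragment 1 completed (1 total).
Step 4: advance 3 -> fork_pos = 6 + 3 = 9. Next multiple of 6 is 12 (not reached); still 1 fragment(s).
Step 5: advance 2 -> fork_pos = 9 + 2 = 11. Next multiple of 6 is 12 (not reached); still 1 fragment(s).
Step 6: advance 5 -> fork_pos = 11 + 5 = 16. Reached multiple(s) of 6: 12 -> fragment 2 completed (2 total).
Check: final fork_pos = 16; the multiples of 6 that are <= 16 are 6..12 -> 16 // 6 = 2 completed fragment(s).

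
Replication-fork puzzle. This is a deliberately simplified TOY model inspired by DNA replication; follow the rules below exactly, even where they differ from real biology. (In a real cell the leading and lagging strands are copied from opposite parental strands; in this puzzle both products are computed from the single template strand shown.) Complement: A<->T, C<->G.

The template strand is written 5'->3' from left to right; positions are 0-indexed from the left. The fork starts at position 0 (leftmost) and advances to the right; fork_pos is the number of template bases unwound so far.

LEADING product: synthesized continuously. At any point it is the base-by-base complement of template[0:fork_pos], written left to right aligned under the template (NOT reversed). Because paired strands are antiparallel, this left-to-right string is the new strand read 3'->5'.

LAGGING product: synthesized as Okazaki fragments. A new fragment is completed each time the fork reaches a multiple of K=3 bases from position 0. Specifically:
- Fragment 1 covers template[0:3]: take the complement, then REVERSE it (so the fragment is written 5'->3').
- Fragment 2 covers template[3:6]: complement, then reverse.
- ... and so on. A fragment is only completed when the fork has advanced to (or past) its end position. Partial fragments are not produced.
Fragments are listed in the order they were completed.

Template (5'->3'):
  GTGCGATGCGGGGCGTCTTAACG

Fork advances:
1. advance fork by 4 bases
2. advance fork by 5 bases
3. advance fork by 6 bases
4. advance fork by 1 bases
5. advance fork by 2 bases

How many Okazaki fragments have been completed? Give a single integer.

Step 1: advance 4 -> fork_pos = 0 + 4 = 4. Reached multiple(s) of 3: 3 -> fragment 1 completed (1 total).
Step 2: advance 5 -> fork_pos = 4 + 5 = 9. Reached multiple(s) of 3: 6, 9 -> fragments 2-3 completed (3 total).
Step 3: advance 6 -> fork_pos = 9 + 6 = 15. Reached multiple(s) of 3: 12, 15 -> fragments 4-5 completed (5 total).
Step 4: advance 1 -> fork_pos = 15 + 1 = 16. Next multiple of 3 is 18 (not reached); still 5 fragment(s).
Step 5: advance 2 -> fork_pos = 16 + 2 = 18. Reached multiple(s) of 3: 18 -> fragment 6 completed (6 total).
Check: final fork_pos = 18; the multiples of 3 that are <= 18 are 3..18 -> 18 // 3 = 6 completed fragment(s).

Answer: 6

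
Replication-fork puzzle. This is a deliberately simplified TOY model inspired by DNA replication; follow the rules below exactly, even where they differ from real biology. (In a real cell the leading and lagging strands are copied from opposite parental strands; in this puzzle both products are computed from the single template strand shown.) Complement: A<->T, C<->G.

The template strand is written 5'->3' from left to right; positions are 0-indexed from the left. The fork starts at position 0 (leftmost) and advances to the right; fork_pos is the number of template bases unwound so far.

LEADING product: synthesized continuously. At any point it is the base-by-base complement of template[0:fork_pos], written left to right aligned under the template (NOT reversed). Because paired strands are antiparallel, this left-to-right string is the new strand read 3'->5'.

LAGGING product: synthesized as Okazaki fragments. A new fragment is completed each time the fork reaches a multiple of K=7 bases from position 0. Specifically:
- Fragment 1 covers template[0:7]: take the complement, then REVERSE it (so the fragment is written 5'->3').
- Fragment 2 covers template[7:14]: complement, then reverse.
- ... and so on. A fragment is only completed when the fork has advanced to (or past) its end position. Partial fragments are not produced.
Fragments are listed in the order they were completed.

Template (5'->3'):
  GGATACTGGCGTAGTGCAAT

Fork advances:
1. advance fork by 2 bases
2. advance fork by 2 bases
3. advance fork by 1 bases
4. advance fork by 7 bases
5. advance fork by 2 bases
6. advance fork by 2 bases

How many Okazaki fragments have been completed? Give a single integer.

Step 1: advance 2 -> fork_pos = 0 + 2 = 2. Next multiple of 7 is 7 (not reached); still 0 fragment(s).
Step 2: advance 2 -> fork_pos = 2 + 2 = 4. Next multiple of 7 is 7 (not reached); still 0 fragment(s).
Step 3: advance 1 -> fork_pos = 4 + 1 = 5. Next multiple of 7 is 7 (not reached); still 0 fragment(s).
Step 4: advance 7 -> fork_pos = 5 + 7 = 12. Reached multiple(s) of 7: 7 -> fragment 1 completed (1 total).
Step 5: advance 2 -> fork_pos = 12 + 2 = 14. Reached multiple(s) of 7: 14 -> fragment 2 completed (2 total).
Step 6: advance 2 -> fork_pos = 14 + 2 = 16. Next multiple of 7 is 21 (not reached); still 2 fragment(s).
Check: final fork_pos = 16; the multiples of 7 that are <= 16 are 7..14 -> 16 // 7 = 2 completed fragment(s).

Answer: 2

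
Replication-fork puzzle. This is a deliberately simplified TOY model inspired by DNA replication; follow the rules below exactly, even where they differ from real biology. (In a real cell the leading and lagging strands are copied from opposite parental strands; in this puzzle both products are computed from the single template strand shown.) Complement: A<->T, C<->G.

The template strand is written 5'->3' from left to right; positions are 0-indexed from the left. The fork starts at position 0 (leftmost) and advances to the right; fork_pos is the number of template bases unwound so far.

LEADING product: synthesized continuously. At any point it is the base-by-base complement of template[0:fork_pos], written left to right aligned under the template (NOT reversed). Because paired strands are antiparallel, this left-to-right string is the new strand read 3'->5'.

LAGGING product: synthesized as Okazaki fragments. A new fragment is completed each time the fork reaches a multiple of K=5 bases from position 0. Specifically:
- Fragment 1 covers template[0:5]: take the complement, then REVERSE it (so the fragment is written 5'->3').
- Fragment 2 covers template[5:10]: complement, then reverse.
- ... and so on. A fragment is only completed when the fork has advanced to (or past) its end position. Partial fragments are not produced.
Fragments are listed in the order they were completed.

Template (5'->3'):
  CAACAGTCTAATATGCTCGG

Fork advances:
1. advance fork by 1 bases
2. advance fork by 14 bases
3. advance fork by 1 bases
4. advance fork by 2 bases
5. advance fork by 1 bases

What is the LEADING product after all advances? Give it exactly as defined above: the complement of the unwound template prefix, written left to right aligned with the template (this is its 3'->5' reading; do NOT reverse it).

Answer: GTTGTCAGATTATACGAGC

Derivation:
Step 1: advance 1 -> fork_pos = 0 + 1 = 1.
Step 2: advance 14 -> fork_pos = 1 + 14 = 15.
Step 3: advance 1 -> fork_pos = 15 + 1 = 16.
Step 4: advance 2 -> fork_pos = 16 + 2 = 18.
Step 5: advance 1 -> fork_pos = 18 + 1 = 19.
Unwound prefix: template[0:19] = CAACAGTCTAATATGCTCG
Complement it base by base (A<->T, C<->G), keeping left-to-right order:
  [0:5] CAACA -> GTTGT
  [5:10] GTCTA -> CAGAT
  [10:15] ATATG -> TATAC
  [15:19] CTCG -> GAGC
Concatenate: GTTGTCAGATTATACGAGC (length 19; written aligned with the template, i.e. 3'->5').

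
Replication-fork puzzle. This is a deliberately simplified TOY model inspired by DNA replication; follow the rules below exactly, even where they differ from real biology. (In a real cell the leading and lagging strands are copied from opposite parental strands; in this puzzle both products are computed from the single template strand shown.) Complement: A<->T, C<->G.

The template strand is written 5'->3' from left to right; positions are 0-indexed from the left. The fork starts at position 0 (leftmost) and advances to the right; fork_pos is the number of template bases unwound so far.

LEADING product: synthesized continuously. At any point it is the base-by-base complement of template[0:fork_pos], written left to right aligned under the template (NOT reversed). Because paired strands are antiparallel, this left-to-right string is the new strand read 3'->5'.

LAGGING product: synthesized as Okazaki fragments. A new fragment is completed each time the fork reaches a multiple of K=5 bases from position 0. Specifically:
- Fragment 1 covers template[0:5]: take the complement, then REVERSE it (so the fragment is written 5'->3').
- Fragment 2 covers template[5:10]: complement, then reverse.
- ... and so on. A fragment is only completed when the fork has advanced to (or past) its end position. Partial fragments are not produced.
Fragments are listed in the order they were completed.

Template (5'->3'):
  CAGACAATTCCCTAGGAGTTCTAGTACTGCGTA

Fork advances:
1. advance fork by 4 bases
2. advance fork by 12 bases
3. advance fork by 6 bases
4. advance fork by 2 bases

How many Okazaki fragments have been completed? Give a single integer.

Answer: 4

Derivation:
Step 1: advance 4 -> fork_pos = 0 + 4 = 4. Next multiple of 5 is 5 (not reached); still 0 fragment(s).
Step 2: advance 12 -> fork_pos = 4 + 12 = 16. Reached multiple(s) of 5: 5, 10, 15 -> fragments 1-3 completed (3 total).
Step 3: advance 6 -> fork_pos = 16 + 6 = 22. Reached multiple(s) of 5: 20 -> fragment 4 completed (4 total).
Step 4: advance 2 -> fork_pos = 22 + 2 = 24. Next multiple of 5 is 25 (not reached); still 4 fragment(s).
Check: final fork_pos = 24; the multiples of 5 that are <= 24 are 5..20 -> 24 // 5 = 4 completed fragment(s).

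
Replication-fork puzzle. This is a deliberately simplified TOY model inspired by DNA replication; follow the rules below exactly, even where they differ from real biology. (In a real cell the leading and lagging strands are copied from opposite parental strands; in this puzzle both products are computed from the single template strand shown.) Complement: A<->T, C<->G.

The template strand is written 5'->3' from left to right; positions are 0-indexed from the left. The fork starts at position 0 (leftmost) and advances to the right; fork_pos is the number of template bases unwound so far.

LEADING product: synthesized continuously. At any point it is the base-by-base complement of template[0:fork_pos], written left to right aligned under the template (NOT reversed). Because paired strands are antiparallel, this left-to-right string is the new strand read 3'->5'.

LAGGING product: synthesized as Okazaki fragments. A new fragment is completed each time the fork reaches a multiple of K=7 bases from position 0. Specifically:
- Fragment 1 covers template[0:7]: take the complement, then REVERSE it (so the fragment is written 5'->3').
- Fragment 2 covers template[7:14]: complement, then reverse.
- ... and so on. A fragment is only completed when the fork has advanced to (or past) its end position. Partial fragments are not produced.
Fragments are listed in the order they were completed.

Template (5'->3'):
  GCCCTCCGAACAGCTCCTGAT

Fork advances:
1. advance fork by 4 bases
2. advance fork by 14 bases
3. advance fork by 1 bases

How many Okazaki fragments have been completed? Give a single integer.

Answer: 2

Derivation:
Step 1: advance 4 -> fork_pos = 0 + 4 = 4. Next multiple of 7 is 7 (not reached); still 0 fragment(s).
Step 2: advance 14 -> fork_pos = 4 + 14 = 18. Reached multiple(s) of 7: 7, 14 -> fragments 1-2 completed (2 total).
Step 3: advance 1 -> fork_pos = 18 + 1 = 19. Next multiple of 7 is 21 (not reached); still 2 fragment(s).
Check: final fork_pos = 19; the multiples of 7 that are <= 19 are 7..14 -> 19 // 7 = 2 completed fragment(s).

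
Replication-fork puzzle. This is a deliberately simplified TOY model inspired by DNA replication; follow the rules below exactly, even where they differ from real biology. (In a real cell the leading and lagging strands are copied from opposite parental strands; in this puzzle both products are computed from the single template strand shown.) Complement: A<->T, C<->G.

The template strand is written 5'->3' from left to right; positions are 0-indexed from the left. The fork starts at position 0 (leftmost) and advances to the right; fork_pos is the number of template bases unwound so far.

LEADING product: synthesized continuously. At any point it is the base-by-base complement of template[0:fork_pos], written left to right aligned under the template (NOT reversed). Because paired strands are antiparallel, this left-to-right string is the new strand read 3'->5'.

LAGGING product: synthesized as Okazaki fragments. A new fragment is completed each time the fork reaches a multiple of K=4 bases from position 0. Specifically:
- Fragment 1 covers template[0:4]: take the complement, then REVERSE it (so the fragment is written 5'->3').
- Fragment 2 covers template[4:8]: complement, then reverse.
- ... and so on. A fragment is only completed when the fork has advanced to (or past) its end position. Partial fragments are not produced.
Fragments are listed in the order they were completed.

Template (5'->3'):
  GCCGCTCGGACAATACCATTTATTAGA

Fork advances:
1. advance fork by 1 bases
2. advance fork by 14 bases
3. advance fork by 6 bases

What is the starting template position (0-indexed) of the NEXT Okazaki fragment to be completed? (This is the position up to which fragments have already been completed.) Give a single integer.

Answer: 20

Derivation:
Step 1: advance 1 -> fork_pos = 0 + 1 = 1. Next multiple of 4 is 4 (not reached); still 0 fragment(s).
Step 2: advance 14 -> fork_pos = 1 + 14 = 15. Reached multiple(s) of 4: 4, 8, 12 -> fragments 1-3 completed (3 total).
Step 3: advance 6 -> fork_pos = 15 + 6 = 21. Reached multiple(s) of 4: 16, 20 -> fragments 4-5 completed (5 total).
5 fragment(s) completed, covering template[0:20] (5 x 4 = 20). The next fragment, fragment 6, covers template[20:24], so it starts at position 20.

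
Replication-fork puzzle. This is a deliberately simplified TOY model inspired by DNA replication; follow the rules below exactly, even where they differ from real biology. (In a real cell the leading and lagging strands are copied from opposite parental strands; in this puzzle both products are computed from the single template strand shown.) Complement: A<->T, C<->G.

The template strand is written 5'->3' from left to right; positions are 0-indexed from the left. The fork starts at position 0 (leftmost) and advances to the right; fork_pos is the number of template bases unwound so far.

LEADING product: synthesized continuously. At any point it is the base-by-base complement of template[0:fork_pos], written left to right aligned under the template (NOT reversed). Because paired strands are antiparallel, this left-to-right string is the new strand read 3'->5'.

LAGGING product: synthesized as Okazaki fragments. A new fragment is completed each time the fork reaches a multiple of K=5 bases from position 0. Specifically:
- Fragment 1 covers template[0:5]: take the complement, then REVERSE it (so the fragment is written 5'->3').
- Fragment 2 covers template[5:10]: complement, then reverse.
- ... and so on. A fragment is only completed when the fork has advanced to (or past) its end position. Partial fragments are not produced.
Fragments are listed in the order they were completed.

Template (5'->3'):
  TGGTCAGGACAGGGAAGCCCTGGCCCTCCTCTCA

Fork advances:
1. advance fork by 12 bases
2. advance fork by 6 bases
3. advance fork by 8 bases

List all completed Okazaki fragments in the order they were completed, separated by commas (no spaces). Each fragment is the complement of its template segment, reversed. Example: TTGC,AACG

Step 1: advance 12 -> fork_pos = 0 + 12 = 12. Reached multiple(s) of 5: 5, 10 -> fragments 1-2 completed (2 total).
Step 2: advance 6 -> fork_pos = 12 + 6 = 18. Reached multiple(s) of 5: 15 -> fragment 3 completed (3 total).
Step 3: advance 8 -> fork_pos = 18 + 8 = 26. Reached multiple(s) of 5: 20, 25 -> fragments 4-5 completed (5 total).
Final fork_pos = 26, so 5 fragment(s) are complete. Build each: template segment -> complement -> reverse.
Fragment 1: template[0:5] = TGGTC -> complement ACCAG -> reversed GACCA
Fragment 2: template[5:10] = AGGAC -> complement TCCTG -> reversed GTCCT
Fragment 3: template[10:15] = AGGGA -> complement TCCCT -> reversed TCCCT
Fragment 4: template[15:20] = AGCCC -> complement TCGGG -> reversed GGGCT
Fragment 5: template[20:25] = TGGCC -> complement ACCGG -> reversed GGCCA

Answer: GACCA,GTCCT,TCCCT,GGGCT,GGCCA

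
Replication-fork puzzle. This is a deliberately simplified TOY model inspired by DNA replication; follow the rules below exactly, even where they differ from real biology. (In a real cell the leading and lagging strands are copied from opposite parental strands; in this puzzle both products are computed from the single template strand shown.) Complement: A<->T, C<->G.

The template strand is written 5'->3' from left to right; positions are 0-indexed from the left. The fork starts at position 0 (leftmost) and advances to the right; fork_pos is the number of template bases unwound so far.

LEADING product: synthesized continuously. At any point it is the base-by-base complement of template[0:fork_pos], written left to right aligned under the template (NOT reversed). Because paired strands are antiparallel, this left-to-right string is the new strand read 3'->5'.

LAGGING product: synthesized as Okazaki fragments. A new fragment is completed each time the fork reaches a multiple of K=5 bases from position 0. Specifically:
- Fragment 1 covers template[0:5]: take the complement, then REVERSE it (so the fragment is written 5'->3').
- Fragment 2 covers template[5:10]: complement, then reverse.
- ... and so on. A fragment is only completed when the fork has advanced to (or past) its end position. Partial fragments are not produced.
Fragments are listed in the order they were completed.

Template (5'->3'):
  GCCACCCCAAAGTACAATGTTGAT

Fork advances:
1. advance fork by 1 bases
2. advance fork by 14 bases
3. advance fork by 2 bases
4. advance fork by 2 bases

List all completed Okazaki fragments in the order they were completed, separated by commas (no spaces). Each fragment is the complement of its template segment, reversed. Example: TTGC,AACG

Answer: GTGGC,TTGGG,GTACT

Derivation:
Step 1: advance 1 -> fork_pos = 0 + 1 = 1. Next multiple of 5 is 5 (not reached); still 0 fragment(s).
Step 2: advance 14 -> fork_pos = 1 + 14 = 15. Reached multiple(s) of 5: 5, 10, 15 -> fragments 1-3 completed (3 total).
Step 3: advance 2 -> fork_pos = 15 + 2 = 17. Next multiple of 5 is 20 (not reached); still 3 fragment(s).
Step 4: advance 2 -> fork_pos = 17 + 2 = 19. Next multiple of 5 is 20 (not reached); still 3 fragment(s).
Final fork_pos = 19, so 3 fragment(s) are complete. Build each: template segment -> complement -> reverse.
Fragment 1: template[0:5] = GCCAC -> complement CGGTG -> reversed GTGGC
Fragment 2: template[5:10] = CCCAA -> complement GGGTT -> reversed TTGGG
Fragment 3: template[10:15] = AGTAC -> complement TCATG -> reversed GTACT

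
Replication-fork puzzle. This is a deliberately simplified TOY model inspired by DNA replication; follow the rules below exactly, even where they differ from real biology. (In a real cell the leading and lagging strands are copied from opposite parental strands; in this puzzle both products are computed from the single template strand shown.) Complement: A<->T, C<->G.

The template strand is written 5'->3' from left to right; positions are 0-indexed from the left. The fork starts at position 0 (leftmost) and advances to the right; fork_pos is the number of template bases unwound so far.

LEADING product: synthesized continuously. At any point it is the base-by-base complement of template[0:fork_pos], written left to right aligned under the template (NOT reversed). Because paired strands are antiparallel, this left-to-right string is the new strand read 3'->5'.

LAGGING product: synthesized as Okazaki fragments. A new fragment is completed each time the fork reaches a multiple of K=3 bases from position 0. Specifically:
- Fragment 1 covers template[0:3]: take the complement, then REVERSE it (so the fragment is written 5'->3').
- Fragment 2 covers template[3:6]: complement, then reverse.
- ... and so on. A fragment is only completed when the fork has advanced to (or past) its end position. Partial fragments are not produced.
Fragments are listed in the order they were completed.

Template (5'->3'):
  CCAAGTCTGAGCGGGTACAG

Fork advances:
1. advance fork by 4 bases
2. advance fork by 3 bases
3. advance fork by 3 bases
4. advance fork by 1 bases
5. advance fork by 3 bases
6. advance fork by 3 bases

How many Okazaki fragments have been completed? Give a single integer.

Answer: 5

Derivation:
Step 1: advance 4 -> fork_pos = 0 + 4 = 4. Reached multiple(s) of 3: 3 -> fragment 1 completed (1 total).
Step 2: advance 3 -> fork_pos = 4 + 3 = 7. Reached multiple(s) of 3: 6 -> fragment 2 completed (2 total).
Step 3: advance 3 -> fork_pos = 7 + 3 = 10. Reached multiple(s) of 3: 9 -> fragment 3 completed (3 total).
Step 4: advance 1 -> fork_pos = 10 + 1 = 11. Next multiple of 3 is 12 (not reached); still 3 fragment(s).
Step 5: advance 3 -> fork_pos = 11 + 3 = 14. Reached multiple(s) of 3: 12 -> fragment 4 completed (4 total).
Step 6: advance 3 -> fork_pos = 14 + 3 = 17. Reached multiple(s) of 3: 15 -> fragment 5 completed (5 total).
Check: final fork_pos = 17; the multiples of 3 that are <= 17 are 3..15 -> 17 // 3 = 5 completed fragment(s).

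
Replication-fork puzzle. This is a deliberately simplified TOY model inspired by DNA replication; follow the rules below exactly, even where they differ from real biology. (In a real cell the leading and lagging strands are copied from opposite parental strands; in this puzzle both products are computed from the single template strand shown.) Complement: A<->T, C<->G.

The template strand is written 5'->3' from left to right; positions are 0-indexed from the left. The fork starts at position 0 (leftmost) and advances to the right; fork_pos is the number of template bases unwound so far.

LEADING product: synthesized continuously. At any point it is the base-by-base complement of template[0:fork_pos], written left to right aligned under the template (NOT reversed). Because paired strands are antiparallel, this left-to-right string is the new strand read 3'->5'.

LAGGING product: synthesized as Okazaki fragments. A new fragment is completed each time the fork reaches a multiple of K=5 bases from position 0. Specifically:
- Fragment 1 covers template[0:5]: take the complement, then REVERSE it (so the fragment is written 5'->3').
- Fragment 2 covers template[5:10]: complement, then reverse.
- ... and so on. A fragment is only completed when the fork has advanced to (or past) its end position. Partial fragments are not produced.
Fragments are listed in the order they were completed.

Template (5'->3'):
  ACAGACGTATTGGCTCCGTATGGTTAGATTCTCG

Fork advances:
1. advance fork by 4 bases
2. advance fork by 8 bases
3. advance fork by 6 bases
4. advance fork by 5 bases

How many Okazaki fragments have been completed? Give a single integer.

Answer: 4

Derivation:
Step 1: advance 4 -> fork_pos = 0 + 4 = 4. Next multiple of 5 is 5 (not reached); still 0 fragment(s).
Step 2: advance 8 -> fork_pos = 4 + 8 = 12. Reached multiple(s) of 5: 5, 10 -> fragments 1-2 completed (2 total).
Step 3: advance 6 -> fork_pos = 12 + 6 = 18. Reached multiple(s) of 5: 15 -> fragment 3 completed (3 total).
Step 4: advance 5 -> fork_pos = 18 + 5 = 23. Reached multiple(s) of 5: 20 -> fragment 4 completed (4 total).
Check: final fork_pos = 23; the multiples of 5 that are <= 23 are 5..20 -> 23 // 5 = 4 completed fragment(s).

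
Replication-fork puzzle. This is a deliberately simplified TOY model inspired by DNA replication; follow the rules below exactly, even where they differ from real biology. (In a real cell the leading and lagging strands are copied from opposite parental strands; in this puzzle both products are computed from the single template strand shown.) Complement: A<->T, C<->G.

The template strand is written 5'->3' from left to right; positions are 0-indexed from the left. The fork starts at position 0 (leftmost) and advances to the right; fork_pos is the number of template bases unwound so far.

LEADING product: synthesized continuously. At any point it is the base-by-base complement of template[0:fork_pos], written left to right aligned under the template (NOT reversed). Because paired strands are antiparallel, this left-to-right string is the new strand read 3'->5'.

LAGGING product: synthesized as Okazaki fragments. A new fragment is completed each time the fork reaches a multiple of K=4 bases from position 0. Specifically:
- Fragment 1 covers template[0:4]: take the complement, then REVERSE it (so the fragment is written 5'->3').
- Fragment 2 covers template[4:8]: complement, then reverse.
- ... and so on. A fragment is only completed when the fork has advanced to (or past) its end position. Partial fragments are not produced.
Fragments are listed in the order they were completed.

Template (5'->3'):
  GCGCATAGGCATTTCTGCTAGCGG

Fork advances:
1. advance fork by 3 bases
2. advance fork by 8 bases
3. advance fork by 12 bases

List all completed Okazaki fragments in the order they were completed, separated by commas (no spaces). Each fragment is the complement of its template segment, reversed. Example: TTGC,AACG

Answer: GCGC,CTAT,ATGC,AGAA,TAGC

Derivation:
Step 1: advance 3 -> fork_pos = 0 + 3 = 3. Next multiple of 4 is 4 (not reached); still 0 fragment(s).
Step 2: advance 8 -> fork_pos = 3 + 8 = 11. Reached multiple(s) of 4: 4, 8 -> fragments 1-2 completed (2 total).
Step 3: advance 12 -> fork_pos = 11 + 12 = 23. Reached multiple(s) of 4: 12, 16, 20 -> fragments 3-5 completed (5 total).
Final fork_pos = 23, so 5 fragment(s) are complete. Build each: template segment -> complement -> reverse.
Fragment 1: template[0:4] = GCGC -> complement CGCG -> reversed GCGC
Fragment 2: template[4:8] = ATAG -> complement TATC -> reversed CTAT
Fragment 3: template[8:12] = GCAT -> complement CGTA -> reversed ATGC
Fragment 4: template[12:16] = TTCT -> complement AAGA -> reversed AGAA
Fragment 5: template[16:20] = GCTA -> complement CGAT -> reversed TAGC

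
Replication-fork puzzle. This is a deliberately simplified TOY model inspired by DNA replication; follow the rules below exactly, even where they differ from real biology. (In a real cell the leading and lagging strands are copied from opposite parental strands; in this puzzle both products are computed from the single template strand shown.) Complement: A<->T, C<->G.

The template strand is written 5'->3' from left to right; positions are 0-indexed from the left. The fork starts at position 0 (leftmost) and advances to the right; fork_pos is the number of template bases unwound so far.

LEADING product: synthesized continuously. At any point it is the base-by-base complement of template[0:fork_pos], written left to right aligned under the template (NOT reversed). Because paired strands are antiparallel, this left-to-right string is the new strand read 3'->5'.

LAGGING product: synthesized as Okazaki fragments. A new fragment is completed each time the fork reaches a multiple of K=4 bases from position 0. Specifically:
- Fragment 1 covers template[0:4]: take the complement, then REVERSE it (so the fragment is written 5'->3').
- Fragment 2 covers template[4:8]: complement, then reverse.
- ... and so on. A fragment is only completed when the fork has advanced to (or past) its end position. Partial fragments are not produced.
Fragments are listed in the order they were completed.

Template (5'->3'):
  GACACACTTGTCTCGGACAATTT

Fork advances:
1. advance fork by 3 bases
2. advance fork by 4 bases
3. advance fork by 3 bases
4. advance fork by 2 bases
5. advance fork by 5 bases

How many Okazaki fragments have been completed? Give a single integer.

Answer: 4

Derivation:
Step 1: advance 3 -> fork_pos = 0 + 3 = 3. Next multiple of 4 is 4 (not reached); still 0 fragment(s).
Step 2: advance 4 -> fork_pos = 3 + 4 = 7. Reached multiple(s) of 4: 4 -> fragment 1 completed (1 total).
Step 3: advance 3 -> fork_pos = 7 + 3 = 10. Reached multiple(s) of 4: 8 -> fragment 2 completed (2 total).
Step 4: advance 2 -> fork_pos = 10 + 2 = 12. Reached multiple(s) of 4: 12 -> fragment 3 completed (3 total).
Step 5: advance 5 -> fork_pos = 12 + 5 = 17. Reached multiple(s) of 4: 16 -> fragment 4 completed (4 total).
Check: final fork_pos = 17; the multiples of 4 that are <= 17 are 4..16 -> 17 // 4 = 4 completed fragment(s).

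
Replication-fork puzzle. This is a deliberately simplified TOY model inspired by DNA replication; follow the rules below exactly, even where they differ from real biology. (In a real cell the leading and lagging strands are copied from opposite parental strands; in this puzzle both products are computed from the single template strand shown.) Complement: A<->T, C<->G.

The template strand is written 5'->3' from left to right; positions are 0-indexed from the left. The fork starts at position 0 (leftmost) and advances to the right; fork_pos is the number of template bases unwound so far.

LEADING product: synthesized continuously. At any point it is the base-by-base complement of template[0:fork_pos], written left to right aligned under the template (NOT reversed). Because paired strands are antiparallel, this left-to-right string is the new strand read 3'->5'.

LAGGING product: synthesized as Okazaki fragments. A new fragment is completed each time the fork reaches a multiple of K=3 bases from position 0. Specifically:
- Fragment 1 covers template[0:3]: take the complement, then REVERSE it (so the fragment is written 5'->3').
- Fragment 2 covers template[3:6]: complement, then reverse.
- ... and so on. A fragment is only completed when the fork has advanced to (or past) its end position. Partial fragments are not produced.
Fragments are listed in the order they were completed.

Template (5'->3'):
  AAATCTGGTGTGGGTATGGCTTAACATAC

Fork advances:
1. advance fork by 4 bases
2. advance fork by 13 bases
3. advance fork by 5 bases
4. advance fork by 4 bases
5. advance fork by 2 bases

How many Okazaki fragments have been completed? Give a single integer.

Answer: 9

Derivation:
Step 1: advance 4 -> fork_pos = 0 + 4 = 4. Reached multiple(s) of 3: 3 -> fragment 1 completed (1 total).
Step 2: advance 13 -> fork_pos = 4 + 13 = 17. Reached multiple(s) of 3: 6, 9, 12, 15 -> fragments 2-5 completed (5 total).
Step 3: advance 5 -> fork_pos = 17 + 5 = 22. Reached multiple(s) of 3: 18, 21 -> fragments 6-7 completed (7 total).
Step 4: advance 4 -> fork_pos = 22 + 4 = 26. Reached multiple(s) of 3: 24 -> fragment 8 completed (8 total).
Step 5: advance 2 -> fork_pos = 26 + 2 = 28. Reached multiple(s) of 3: 27 -> fragment 9 completed (9 total).
Check: final fork_pos = 28; the multiples of 3 that are <= 28 are 3..27 -> 28 // 3 = 9 completed fragment(s).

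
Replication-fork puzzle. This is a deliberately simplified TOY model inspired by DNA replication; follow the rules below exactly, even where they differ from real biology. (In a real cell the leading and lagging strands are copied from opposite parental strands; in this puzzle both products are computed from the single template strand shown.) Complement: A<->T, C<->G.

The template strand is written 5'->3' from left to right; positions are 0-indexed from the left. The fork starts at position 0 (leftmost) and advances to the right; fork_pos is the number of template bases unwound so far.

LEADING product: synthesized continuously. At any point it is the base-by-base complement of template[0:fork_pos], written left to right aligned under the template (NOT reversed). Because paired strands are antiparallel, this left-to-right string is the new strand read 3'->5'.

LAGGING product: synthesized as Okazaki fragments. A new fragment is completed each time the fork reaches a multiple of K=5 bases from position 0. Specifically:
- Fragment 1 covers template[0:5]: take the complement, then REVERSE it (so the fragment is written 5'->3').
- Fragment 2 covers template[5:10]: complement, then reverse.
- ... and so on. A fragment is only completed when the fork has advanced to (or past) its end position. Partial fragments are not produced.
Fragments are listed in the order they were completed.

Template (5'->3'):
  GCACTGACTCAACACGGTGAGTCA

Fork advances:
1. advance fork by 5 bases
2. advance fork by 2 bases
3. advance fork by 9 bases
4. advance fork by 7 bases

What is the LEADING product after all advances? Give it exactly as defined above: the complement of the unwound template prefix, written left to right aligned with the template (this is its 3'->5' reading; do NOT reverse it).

Answer: CGTGACTGAGTTGTGCCACTCAG

Derivation:
Step 1: advance 5 -> fork_pos = 0 + 5 = 5.
Step 2: advance 2 -> fork_pos = 5 + 2 = 7.
Step 3: advance 9 -> fork_pos = 7 + 9 = 16.
Step 4: advance 7 -> fork_pos = 16 + 7 = 23.
Unwound prefix: template[0:23] = GCACTGACTCAACACGGTGAGTC
Complement it base by base (A<->T, C<->G), keeping left-to-right order:
  [0:5] GCACT -> CGTGA
  [5:10] GACTC -> CTGAG
  [10:15] AACAC -> TTGTG
  [15:20] GGTGA -> CCACT
  [20:23] GTC -> CAG
Concatenate: CGTGACTGAGTTGTGCCACTCAG (length 23; written aligned with the template, i.e. 3'->5').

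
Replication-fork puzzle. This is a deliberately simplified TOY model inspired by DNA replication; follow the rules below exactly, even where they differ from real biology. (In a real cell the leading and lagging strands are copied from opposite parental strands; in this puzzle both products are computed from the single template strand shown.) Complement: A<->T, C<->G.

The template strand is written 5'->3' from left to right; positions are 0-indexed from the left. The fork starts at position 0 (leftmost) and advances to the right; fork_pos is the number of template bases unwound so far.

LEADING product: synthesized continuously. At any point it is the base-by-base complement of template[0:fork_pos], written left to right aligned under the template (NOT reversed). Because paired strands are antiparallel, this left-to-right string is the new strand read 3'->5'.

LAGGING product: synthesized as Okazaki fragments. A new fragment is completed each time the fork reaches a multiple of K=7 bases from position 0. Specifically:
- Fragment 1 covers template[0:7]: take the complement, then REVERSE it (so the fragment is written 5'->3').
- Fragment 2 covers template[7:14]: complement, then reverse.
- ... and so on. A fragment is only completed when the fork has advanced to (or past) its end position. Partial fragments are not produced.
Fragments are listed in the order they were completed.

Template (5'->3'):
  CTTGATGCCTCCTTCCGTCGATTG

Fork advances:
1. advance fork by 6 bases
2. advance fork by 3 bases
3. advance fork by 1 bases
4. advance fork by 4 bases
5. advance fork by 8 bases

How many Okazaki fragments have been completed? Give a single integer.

Step 1: advance 6 -> fork_pos = 0 + 6 = 6. Next multiple of 7 is 7 (not reached); still 0 fragment(s).
Step 2: advance 3 -> fork_pos = 6 + 3 = 9. Reached multiple(s) of 7: 7 -> fragment 1 completed (1 total).
Step 3: advance 1 -> fork_pos = 9 + 1 = 10. Next multiple of 7 is 14 (not reached); still 1 fragment(s).
Step 4: advance 4 -> fork_pos = 10 + 4 = 14. Reached multiple(s) of 7: 14 -> fragment 2 completed (2 total).
Step 5: advance 8 -> fork_pos = 14 + 8 = 22. Reached multiple(s) of 7: 21 -> fragment 3 completed (3 total).
Check: final fork_pos = 22; the multiples of 7 that are <= 22 are 7..21 -> 22 // 7 = 3 completed fragment(s).

Answer: 3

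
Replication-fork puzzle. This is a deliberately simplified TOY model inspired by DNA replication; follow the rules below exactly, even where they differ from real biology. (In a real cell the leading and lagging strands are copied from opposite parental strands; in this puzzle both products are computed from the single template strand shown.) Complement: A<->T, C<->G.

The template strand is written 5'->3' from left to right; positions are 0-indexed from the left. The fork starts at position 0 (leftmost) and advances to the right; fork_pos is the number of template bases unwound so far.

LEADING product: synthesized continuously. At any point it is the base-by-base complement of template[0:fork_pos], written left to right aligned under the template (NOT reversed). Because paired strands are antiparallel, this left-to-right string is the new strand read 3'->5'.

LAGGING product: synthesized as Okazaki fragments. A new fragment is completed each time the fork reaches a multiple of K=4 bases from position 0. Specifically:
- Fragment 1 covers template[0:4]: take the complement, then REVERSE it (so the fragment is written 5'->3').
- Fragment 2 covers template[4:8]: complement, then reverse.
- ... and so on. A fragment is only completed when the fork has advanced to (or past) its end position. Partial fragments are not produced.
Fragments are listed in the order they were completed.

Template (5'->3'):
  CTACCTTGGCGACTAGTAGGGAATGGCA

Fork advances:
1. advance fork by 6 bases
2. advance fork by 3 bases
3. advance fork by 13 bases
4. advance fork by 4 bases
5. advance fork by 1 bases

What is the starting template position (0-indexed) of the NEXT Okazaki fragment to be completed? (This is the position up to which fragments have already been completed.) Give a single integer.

Answer: 24

Derivation:
Step 1: advance 6 -> fork_pos = 0 + 6 = 6. Reached multiple(s) of 4: 4 -> fragment 1 completed (1 total).
Step 2: advance 3 -> fork_pos = 6 + 3 = 9. Reached multiple(s) of 4: 8 -> fragment 2 completed (2 total).
Step 3: advance 13 -> fork_pos = 9 + 13 = 22. Reached multiple(s) of 4: 12, 16, 20 -> fragments 3-5 completed (5 total).
Step 4: advance 4 -> fork_pos = 22 + 4 = 26. Reached multiple(s) of 4: 24 -> fragment 6 completed (6 total).
Step 5: advance 1 -> fork_pos = 26 + 1 = 27. Next multiple of 4 is 28 (not reached); still 6 fragment(s).
6 fragment(s) completed, covering template[0:24] (6 x 4 = 24). The next fragment, fragment 7, covers template[24:28], so it starts at position 24.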